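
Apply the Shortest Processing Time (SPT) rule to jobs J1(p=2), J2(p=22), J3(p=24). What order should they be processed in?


SPT: sort by shortest processing time
  J1: p=2
  J2: p=22
  J3: p=24
Order: J1 → J2 → J3


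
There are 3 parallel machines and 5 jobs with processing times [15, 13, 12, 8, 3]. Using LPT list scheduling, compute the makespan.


Jobs (LPT sorted): [15, 13, 12, 8, 3]
Machines: 3
  J=15 → Machine 1 (load: 0+15=15)
  J=13 → Machine 2 (load: 0+13=13)
  J=12 → Machine 3 (load: 0+12=12)
  J=8 → Machine 3 (load: 12+8=20)
  J=3 → Machine 2 (load: 13+3=16)
Machine loads: [15, 16, 20]
Makespan = max = 20 time units


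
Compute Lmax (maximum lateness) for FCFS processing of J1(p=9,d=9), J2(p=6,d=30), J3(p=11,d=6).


Lateness per job (L = C - d):
  J1: C=9, d=9, L=0
  J2: C=15, d=30, L=-15
  J3: C=26, d=6, L=20
Lmax = max(0, -15, 20)
= 20


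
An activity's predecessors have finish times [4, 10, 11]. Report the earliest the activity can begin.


ES = max of all predecessor completion times
Predecessors: [4, 10, 11]
ES = max(4, 10, 11)
= 11


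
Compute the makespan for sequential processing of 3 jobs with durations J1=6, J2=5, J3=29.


Sequential makespan: sum all processing times
= 6 + 5 + 29
= 40 time units


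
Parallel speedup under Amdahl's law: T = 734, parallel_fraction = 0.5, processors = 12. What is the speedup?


Amdahl's law: T_p = T × ((1-p) + p/N)
= 734 × ((1-0.5) + 0.5/12)
= 734 × (0.50 + 0.0417)
= 734 × 0.5417
= 397.58
Speedup = 734/397.58
= 1.85×


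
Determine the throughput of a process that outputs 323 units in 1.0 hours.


Throughput = units / time
= 323 / 1.0
= 323.0 units/hour


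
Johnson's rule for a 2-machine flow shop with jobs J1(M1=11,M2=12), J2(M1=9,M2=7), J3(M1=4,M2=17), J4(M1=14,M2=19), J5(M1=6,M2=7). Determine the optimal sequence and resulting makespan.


Johnson's rule:
Group 1 (M1≤M2, sort by M1): ['J3', 'J5', 'J1', 'J4']
Group 2 (M1>M2, sort desc M2): ['J2']
Sequence: J3 → J5 → J1 → J4 → J2
Makespan calculation:
  J3: M1 done=4, M2 done=21
  J5: M1 done=10, M2 done=28
  J1: M1 done=21, M2 done=40
  J4: M1 done=35, M2 done=59
  J2: M1 done=44, M2 done=66
= Sequence: J3 → J5 → J1 → J4 → J2, Makespan: 66


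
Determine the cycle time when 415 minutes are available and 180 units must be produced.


Cycle time = available time / demand
= 415 / 180
= 2.31 min/unit


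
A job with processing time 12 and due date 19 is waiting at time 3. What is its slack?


Slack = due - current_time - processing
= 19 - 3 - 12
= 4


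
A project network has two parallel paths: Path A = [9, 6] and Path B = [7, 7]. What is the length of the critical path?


Path A: 9 + 6 = 15
Path B: 7 + 7 = 14
Critical path = longest = max(15, 14)
= 15 (Path A)


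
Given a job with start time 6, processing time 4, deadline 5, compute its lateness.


Completion = 6 + 4 = 10
Lateness = C - d = 10 - 5
= 5


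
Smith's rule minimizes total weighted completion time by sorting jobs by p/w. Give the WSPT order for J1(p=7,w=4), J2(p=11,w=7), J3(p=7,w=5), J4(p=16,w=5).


WSPT (Smith's rule): sort by p/w ascending
  J3: p/w = 7/5 = 1.400
  J2: p/w = 11/7 = 1.571
  J1: p/w = 7/4 = 1.750
  J4: p/w = 16/5 = 3.200
Order: J3 → J2 → J1 → J4


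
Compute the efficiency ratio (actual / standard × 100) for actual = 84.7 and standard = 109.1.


Efficiency = (actual / standard) × 100
= (84.7 / 109.1) × 100
= 77.6%


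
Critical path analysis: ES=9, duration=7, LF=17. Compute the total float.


EF = ES + duration = 9 + 7 = 16
LS = LF - duration = 17 - 7 = 10
Total Float = LF - EF = 17 - 16
(or LS - ES = 10 - 9)
= 1


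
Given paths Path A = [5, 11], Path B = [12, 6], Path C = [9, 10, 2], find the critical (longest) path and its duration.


Path A: 5 + 11 = 16
Path B: 12 + 6 = 18
Path C: 9 + 10 + 2 = 21
Critical path = longest = max(16, 18, 21)
= 21 (Path C)


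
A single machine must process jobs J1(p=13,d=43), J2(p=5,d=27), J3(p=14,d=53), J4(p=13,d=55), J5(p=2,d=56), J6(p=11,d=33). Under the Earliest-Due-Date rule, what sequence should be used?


EDD: sort by earliest due date
  J2: d=27, p=5
  J6: d=33, p=11
  J1: d=43, p=13
  J3: d=53, p=14
  J4: d=55, p=13
  J5: d=56, p=2
Order: J2 → J6 → J1 → J3 → J4 → J5


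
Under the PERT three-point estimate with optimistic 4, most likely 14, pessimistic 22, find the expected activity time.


te = (o + 4m + p) / 6
= (4 + 4×14 + 22) / 6
= (4 + 56 + 22) / 6
= 82 / 6
= 13.67


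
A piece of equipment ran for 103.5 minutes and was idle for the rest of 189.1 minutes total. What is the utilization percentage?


Utilization = busy / total × 100
= 103.5 / 189.1 × 100
= 54.7%


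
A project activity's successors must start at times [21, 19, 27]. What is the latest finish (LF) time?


LF = min of all successor start times
Successors start at: [21, 19, 27]
LF = min(21, 19, 27)
= 19


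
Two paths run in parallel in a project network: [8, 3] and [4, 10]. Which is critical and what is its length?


Path A: 8 + 3 = 11
Path B: 4 + 10 = 14
Critical path = longest = max(11, 14)
= 14 (Path B)


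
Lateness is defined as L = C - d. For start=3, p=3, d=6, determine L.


Completion = 3 + 3 = 6
Lateness = C - d = 6 - 6
= 0


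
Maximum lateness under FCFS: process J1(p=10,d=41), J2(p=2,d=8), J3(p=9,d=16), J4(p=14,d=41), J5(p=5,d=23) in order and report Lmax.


Lateness per job (L = C - d):
  J1: C=10, d=41, L=-31
  J2: C=12, d=8, L=4
  J3: C=21, d=16, L=5
  J4: C=35, d=41, L=-6
  J5: C=40, d=23, L=17
Lmax = max(-31, 4, 5, -6, 17)
= 17


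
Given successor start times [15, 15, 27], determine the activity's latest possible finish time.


LF = min of all successor start times
Successors start at: [15, 15, 27]
LF = min(15, 15, 27)
= 15


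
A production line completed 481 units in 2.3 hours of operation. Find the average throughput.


Throughput = units / time
= 481 / 2.3
= 209.1 units/hour


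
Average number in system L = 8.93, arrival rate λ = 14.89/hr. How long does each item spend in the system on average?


Little's law: L = λW → W = L / λ
= 8.93 / 14.89
= 0.60 hours


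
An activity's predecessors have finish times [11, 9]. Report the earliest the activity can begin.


ES = max of all predecessor completion times
Predecessors: [11, 9]
ES = max(11, 9)
= 11


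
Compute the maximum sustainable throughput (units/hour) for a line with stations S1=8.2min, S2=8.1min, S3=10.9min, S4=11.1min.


Bottleneck = longest station time
Station times: [8.2, 8.1, 10.9, 11.1]
Max = 11.1 min
Rate = 60 / 11.1
= 5.41 units/hour (bottleneck: 11.1min)


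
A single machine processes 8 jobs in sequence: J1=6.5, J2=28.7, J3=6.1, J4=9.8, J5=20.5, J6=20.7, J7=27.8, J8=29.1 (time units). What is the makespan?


Sequential makespan: sum all processing times
= 6.5 + 28.7 + 6.1 + 9.8 + 20.5 + 20.7 + 27.8 + 29.1
= 149.2 time units


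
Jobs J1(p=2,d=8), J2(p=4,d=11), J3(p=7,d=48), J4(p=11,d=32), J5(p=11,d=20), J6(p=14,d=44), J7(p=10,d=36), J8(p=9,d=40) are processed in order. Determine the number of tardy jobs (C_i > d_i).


Completion vs due date:
  J1: C=2, d=8 → on time
  J2: C=6, d=11 → on time
  J3: C=13, d=48 → on time
  J4: C=24, d=32 → on time
  J5: C=35, d=20 → TARDY
  J6: C=49, d=44 → TARDY
  J7: C=59, d=36 → TARDY
  J8: C=68, d=40 → TARDY
Tardy jobs: J5, J6, J7, J8
Count = 4


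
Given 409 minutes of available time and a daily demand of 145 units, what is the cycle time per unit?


Cycle time = available time / demand
= 409 / 145
= 2.82 min/unit


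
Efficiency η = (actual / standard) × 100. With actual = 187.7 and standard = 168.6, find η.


Efficiency = (actual / standard) × 100
= (187.7 / 168.6) × 100
= 111.3%


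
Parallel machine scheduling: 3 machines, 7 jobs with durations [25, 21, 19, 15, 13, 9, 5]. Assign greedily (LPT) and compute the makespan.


Jobs (LPT sorted): [25, 21, 19, 15, 13, 9, 5]
Machines: 3
  J=25 → Machine 1 (load: 0+25=25)
  J=21 → Machine 2 (load: 0+21=21)
  J=19 → Machine 3 (load: 0+19=19)
  J=15 → Machine 3 (load: 19+15=34)
  J=13 → Machine 2 (load: 21+13=34)
  J=9 → Machine 1 (load: 25+9=34)
  J=5 → Machine 1 (load: 34+5=39)
Machine loads: [39, 34, 34]
Makespan = max = 39 time units


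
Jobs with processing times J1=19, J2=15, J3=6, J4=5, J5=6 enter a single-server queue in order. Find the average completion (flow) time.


Completion times:
  J1: completes at 19
  J2: completes at 34
  J3: completes at 40
  J4: completes at 45
  J5: completes at 51
Sum = 189
Average = 189/5
= 37.80


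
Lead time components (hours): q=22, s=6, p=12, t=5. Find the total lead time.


Lead time = queue + setup + processing + transit
= 22 + 6 + 12 + 5
= 45 hours


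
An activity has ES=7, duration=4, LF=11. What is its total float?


EF = ES + duration = 7 + 4 = 11
LS = LF - duration = 11 - 4 = 7
Total Float = LF - EF = 11 - 11
(or LS - ES = 7 - 7)
= 0


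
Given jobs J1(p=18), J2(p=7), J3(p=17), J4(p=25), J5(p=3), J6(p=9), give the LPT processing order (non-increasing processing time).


LPT: sort by longest processing time first
  J4: p=25
  J1: p=18
  J3: p=17
  J6: p=9
  J2: p=7
  J5: p=3
Order: J4 → J1 → J3 → J6 → J2 → J5


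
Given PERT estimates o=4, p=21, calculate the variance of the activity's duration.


σ² = ((p - o) / 6)² = (p - o)² / 36
= (21 - 4)² / 36
= 17² / 36
= 289 / 36
= 8.0278


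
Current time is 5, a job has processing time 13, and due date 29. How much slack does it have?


Slack = due - current_time - processing
= 29 - 5 - 13
= 11


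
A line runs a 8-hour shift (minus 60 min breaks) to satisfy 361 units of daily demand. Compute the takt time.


Available = 8×60 - 60 = 420 min
Takt time = 420 / 361
= 1.16 min/unit


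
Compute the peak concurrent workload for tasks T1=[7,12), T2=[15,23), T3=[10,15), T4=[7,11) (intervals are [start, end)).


Check each time point for overlaps:
  t=10: 3 tasks active (T1, T3, T4)
Max concurrent = 3


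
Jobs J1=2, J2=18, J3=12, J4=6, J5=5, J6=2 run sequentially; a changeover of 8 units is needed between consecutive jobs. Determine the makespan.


Makespan = Σ processing + (n-1) × setup
= (2 + 18 + 12 + 6 + 5 + 2) + (6-1)×8
= 45 + 40
= 85 time units


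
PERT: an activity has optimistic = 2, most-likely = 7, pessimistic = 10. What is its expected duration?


te = (o + 4m + p) / 6
= (2 + 4×7 + 10) / 6
= (2 + 28 + 10) / 6
= 40 / 6
= 6.67


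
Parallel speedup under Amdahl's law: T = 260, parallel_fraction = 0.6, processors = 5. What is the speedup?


Amdahl's law: T_p = T × ((1-p) + p/N)
= 260 × ((1-0.6) + 0.6/5)
= 260 × (0.40 + 0.1200)
= 260 × 0.5200
= 135.20
Speedup = 260/135.20
= 1.92×


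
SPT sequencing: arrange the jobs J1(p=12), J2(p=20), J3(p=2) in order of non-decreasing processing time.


SPT: sort by shortest processing time
  J3: p=2
  J1: p=12
  J2: p=20
Order: J3 → J1 → J2


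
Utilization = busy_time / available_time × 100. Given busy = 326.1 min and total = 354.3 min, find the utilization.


Utilization = busy / total × 100
= 326.1 / 354.3 × 100
= 92.0%


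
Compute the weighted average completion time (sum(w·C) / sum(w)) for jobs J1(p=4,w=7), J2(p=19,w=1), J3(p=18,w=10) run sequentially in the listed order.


Completion times:
  J1: C=4, w×C=7×4=28
  J2: C=23, w×C=1×23=23
  J3: C=41, w×C=10×41=410
Sum w×C = 461
Sum w = 18
Weighted avg = 461/18
= 25.61


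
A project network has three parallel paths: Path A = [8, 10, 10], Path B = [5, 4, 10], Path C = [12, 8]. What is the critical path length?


Path A: 8 + 10 + 10 = 28
Path B: 5 + 4 + 10 = 19
Path C: 12 + 8 = 20
Critical path = longest = max(28, 19, 20)
= 28 (Path A)


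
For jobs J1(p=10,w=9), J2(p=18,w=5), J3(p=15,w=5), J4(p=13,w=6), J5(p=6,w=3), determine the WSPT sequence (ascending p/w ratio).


WSPT (Smith's rule): sort by p/w ascending
  J1: p/w = 10/9 = 1.111
  J5: p/w = 6/3 = 2.000
  J4: p/w = 13/6 = 2.167
  J3: p/w = 15/5 = 3.000
  J2: p/w = 18/5 = 3.600
Order: J1 → J5 → J4 → J3 → J2


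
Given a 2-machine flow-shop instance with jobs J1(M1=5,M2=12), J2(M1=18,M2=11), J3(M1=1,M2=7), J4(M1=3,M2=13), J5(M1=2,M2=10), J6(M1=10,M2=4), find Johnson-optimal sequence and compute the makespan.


Johnson's rule:
Group 1 (M1≤M2, sort by M1): ['J3', 'J5', 'J4', 'J1']
Group 2 (M1>M2, sort desc M2): ['J2', 'J6']
Sequence: J3 → J5 → J4 → J1 → J2 → J6
Makespan calculation:
  J3: M1 done=1, M2 done=8
  J5: M1 done=3, M2 done=18
  J4: M1 done=6, M2 done=31
  J1: M1 done=11, M2 done=43
  J2: M1 done=29, M2 done=54
  J6: M1 done=39, M2 done=58
= Sequence: J3 → J5 → J4 → J1 → J2 → J6, Makespan: 58


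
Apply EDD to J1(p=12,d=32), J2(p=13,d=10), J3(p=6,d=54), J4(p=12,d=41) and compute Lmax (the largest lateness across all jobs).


EDD order: J2 → J1 → J4 → J3
Completion and lateness:
  J2: C=13, d=10, L=13-10=3
  J1: C=25, d=32, L=25-32=-7
  J4: C=37, d=41, L=37-41=-4
  J3: C=43, d=54, L=43-54=-11
Lmax = max(3, -7, -4, -11)
= 3


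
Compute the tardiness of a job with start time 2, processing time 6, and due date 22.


Completion = start + processing = 2 + 6 = 8
Tardiness = max(0, C - d) = max(0, 8 - 22)
= max(0, -14)
= 0


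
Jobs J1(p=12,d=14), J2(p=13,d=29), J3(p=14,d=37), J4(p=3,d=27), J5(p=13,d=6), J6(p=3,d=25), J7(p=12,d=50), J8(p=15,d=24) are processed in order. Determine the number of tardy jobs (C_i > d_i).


Completion vs due date:
  J1: C=12, d=14 → on time
  J2: C=25, d=29 → on time
  J3: C=39, d=37 → TARDY
  J4: C=42, d=27 → TARDY
  J5: C=55, d=6 → TARDY
  J6: C=58, d=25 → TARDY
  J7: C=70, d=50 → TARDY
  J8: C=85, d=24 → TARDY
Tardy jobs: J3, J4, J5, J6, J7, J8
Count = 6


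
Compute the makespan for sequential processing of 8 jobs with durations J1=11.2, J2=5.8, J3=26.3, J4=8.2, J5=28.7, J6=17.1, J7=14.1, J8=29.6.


Sequential makespan: sum all processing times
= 11.2 + 5.8 + 26.3 + 8.2 + 28.7 + 17.1 + 14.1 + 29.6
= 141.0 time units


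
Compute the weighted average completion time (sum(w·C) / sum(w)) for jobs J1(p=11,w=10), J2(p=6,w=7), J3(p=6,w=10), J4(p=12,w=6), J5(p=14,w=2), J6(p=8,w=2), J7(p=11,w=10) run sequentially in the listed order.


Completion times:
  J1: C=11, w×C=10×11=110
  J2: C=17, w×C=7×17=119
  J3: C=23, w×C=10×23=230
  J4: C=35, w×C=6×35=210
  J5: C=49, w×C=2×49=98
  J6: C=57, w×C=2×57=114
  J7: C=68, w×C=10×68=680
Sum w×C = 1561
Sum w = 47
Weighted avg = 1561/47
= 33.21


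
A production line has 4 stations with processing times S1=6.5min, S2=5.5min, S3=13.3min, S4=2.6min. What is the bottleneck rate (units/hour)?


Bottleneck = longest station time
Station times: [6.5, 5.5, 13.3, 2.6]
Max = 13.3 min
Rate = 60 / 13.3
= 4.51 units/hour (bottleneck: 13.3min)


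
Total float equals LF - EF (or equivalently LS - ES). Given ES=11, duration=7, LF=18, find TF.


EF = ES + duration = 11 + 7 = 18
LS = LF - duration = 18 - 7 = 11
Total Float = LF - EF = 18 - 18
(or LS - ES = 11 - 11)
= 0


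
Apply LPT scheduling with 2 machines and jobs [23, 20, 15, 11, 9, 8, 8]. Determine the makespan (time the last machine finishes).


Jobs (LPT sorted): [23, 20, 15, 11, 9, 8, 8]
Machines: 2
  J=23 → Machine 1 (load: 0+23=23)
  J=20 → Machine 2 (load: 0+20=20)
  J=15 → Machine 2 (load: 20+15=35)
  J=11 → Machine 1 (load: 23+11=34)
  J=9 → Machine 1 (load: 34+9=43)
  J=8 → Machine 2 (load: 35+8=43)
  J=8 → Machine 1 (load: 43+8=51)
Machine loads: [51, 43]
Makespan = max = 51 time units


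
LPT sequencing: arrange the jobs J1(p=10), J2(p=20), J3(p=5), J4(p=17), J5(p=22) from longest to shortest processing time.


LPT: sort by longest processing time first
  J5: p=22
  J2: p=20
  J4: p=17
  J1: p=10
  J3: p=5
Order: J5 → J2 → J4 → J1 → J3


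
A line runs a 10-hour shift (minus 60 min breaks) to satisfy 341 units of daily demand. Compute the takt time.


Available = 10×60 - 60 = 540 min
Takt time = 540 / 341
= 1.58 min/unit


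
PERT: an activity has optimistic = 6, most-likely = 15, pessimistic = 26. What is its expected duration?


te = (o + 4m + p) / 6
= (6 + 4×15 + 26) / 6
= (6 + 60 + 26) / 6
= 92 / 6
= 15.33


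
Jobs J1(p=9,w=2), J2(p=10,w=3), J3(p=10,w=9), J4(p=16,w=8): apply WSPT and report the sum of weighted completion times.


WSPT order (by p/w): J3 → J4 → J2 → J1
  J3: C=10, w·C=9×10=90
  J4: C=26, w·C=8×26=208
  J2: C=36, w·C=3×36=108
  J1: C=45, w·C=2×45=90
Σ w·C = 496
= 496


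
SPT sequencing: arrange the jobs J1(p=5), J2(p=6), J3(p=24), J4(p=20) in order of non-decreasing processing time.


SPT: sort by shortest processing time
  J1: p=5
  J2: p=6
  J4: p=20
  J3: p=24
Order: J1 → J2 → J4 → J3


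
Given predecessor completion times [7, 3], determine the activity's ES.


ES = max of all predecessor completion times
Predecessors: [7, 3]
ES = max(7, 3)
= 7


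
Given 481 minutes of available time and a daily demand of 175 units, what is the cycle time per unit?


Cycle time = available time / demand
= 481 / 175
= 2.75 min/unit


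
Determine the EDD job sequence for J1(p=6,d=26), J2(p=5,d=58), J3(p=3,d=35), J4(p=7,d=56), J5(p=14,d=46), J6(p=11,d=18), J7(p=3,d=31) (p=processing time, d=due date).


EDD: sort by earliest due date
  J6: d=18, p=11
  J1: d=26, p=6
  J7: d=31, p=3
  J3: d=35, p=3
  J5: d=46, p=14
  J4: d=56, p=7
  J2: d=58, p=5
Order: J6 → J1 → J7 → J3 → J5 → J4 → J2


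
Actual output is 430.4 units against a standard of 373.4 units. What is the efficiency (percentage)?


Efficiency = (actual / standard) × 100
= (430.4 / 373.4) × 100
= 115.3%


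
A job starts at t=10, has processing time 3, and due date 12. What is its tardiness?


Completion = start + processing = 10 + 3 = 13
Tardiness = max(0, C - d) = max(0, 13 - 12)
= max(0, 1)
= 1


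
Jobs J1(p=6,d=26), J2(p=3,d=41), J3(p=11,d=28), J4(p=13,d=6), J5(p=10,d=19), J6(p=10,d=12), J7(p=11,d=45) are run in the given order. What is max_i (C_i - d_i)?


Lateness per job (L = C - d):
  J1: C=6, d=26, L=-20
  J2: C=9, d=41, L=-32
  J3: C=20, d=28, L=-8
  J4: C=33, d=6, L=27
  J5: C=43, d=19, L=24
  J6: C=53, d=12, L=41
  J7: C=64, d=45, L=19
Lmax = max(-20, -32, -8, 27, 24, 41, 19)
= 41


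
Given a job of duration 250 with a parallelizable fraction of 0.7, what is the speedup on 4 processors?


Amdahl's law: T_p = T × ((1-p) + p/N)
= 250 × ((1-0.7) + 0.7/4)
= 250 × (0.30 + 0.1750)
= 250 × 0.4750
= 118.75
Speedup = 250/118.75
= 2.11×


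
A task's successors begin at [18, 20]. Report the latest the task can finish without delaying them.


LF = min of all successor start times
Successors start at: [18, 20]
LF = min(18, 20)
= 18


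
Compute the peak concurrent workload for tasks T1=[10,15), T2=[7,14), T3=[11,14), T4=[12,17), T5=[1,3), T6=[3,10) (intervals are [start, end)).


Check each time point for overlaps:
  t=12: 4 tasks active (T1, T2, T3, T4)
Max concurrent = 4


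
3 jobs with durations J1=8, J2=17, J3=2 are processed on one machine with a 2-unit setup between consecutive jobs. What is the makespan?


Makespan = Σ processing + (n-1) × setup
= (8 + 17 + 2) + (3-1)×2
= 27 + 4
= 31 time units


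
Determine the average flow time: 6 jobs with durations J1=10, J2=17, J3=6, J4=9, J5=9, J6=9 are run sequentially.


Completion times:
  J1: completes at 10
  J2: completes at 27
  J3: completes at 33
  J4: completes at 42
  J5: completes at 51
  J6: completes at 60
Sum = 223
Average = 223/6
= 37.17


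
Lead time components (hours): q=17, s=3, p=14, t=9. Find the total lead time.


Lead time = queue + setup + processing + transit
= 17 + 3 + 14 + 9
= 43 hours


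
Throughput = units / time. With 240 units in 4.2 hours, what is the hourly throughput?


Throughput = units / time
= 240 / 4.2
= 57.1 units/hour


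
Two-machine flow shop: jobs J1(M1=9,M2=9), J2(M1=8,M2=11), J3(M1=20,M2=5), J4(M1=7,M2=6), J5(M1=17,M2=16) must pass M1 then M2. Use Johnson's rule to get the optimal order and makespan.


Johnson's rule:
Group 1 (M1≤M2, sort by M1): ['J2', 'J1']
Group 2 (M1>M2, sort desc M2): ['J5', 'J4', 'J3']
Sequence: J2 → J1 → J5 → J4 → J3
Makespan calculation:
  J2: M1 done=8, M2 done=19
  J1: M1 done=17, M2 done=28
  J5: M1 done=34, M2 done=50
  J4: M1 done=41, M2 done=56
  J3: M1 done=61, M2 done=66
= Sequence: J2 → J1 → J5 → J4 → J3, Makespan: 66


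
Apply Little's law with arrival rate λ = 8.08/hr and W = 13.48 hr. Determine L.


Little's law: L = λ × W
= 8.08 × 13.48
= 108.92


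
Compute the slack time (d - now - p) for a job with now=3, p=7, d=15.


Slack = due - current_time - processing
= 15 - 3 - 7
= 5


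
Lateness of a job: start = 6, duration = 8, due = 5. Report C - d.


Completion = 6 + 8 = 14
Lateness = C - d = 14 - 5
= 9


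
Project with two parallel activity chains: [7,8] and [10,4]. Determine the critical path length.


Path A: 7 + 8 = 15
Path B: 10 + 4 = 14
Critical path = longest = max(15, 14)
= 15 (Path A)


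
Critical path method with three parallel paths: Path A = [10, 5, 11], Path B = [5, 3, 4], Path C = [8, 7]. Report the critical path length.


Path A: 10 + 5 + 11 = 26
Path B: 5 + 3 + 4 = 12
Path C: 8 + 7 = 15
Critical path = longest = max(26, 12, 15)
= 26 (Path A)


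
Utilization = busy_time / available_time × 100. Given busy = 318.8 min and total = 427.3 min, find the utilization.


Utilization = busy / total × 100
= 318.8 / 427.3 × 100
= 74.6%


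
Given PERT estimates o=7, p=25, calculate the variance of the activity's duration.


σ² = ((p - o) / 6)² = (p - o)² / 36
= (25 - 7)² / 36
= 18² / 36
= 324 / 36
= 9.0000


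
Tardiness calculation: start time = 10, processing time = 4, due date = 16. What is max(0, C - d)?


Completion = start + processing = 10 + 4 = 14
Tardiness = max(0, C - d) = max(0, 14 - 16)
= max(0, -2)
= 0


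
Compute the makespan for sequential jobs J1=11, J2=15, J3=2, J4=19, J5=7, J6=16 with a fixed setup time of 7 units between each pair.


Makespan = Σ processing + (n-1) × setup
= (11 + 15 + 2 + 19 + 7 + 16) + (6-1)×7
= 70 + 35
= 105 time units


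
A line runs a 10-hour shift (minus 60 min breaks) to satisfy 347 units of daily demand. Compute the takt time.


Available = 10×60 - 60 = 540 min
Takt time = 540 / 347
= 1.56 min/unit


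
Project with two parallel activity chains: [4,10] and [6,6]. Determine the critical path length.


Path A: 4 + 10 = 14
Path B: 6 + 6 = 12
Critical path = longest = max(14, 12)
= 14 (Path A)


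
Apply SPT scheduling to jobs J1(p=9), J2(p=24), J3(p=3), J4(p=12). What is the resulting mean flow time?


SPT order: J3 → J1 → J4 → J2
Completion times:
  J3: C=3
  J1: C=12
  J4: C=24
  J2: C=48
Sum = 87, n = 4
Mean flow = 87/4
= 21.75


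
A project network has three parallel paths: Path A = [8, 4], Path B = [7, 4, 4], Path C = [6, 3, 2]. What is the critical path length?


Path A: 8 + 4 = 12
Path B: 7 + 4 + 4 = 15
Path C: 6 + 3 + 2 = 11
Critical path = longest = max(12, 15, 11)
= 15 (Path B)


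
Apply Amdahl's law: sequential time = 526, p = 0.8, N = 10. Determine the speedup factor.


Amdahl's law: T_p = T × ((1-p) + p/N)
= 526 × ((1-0.8) + 0.8/10)
= 526 × (0.20 + 0.0800)
= 526 × 0.2800
= 147.28
Speedup = 526/147.28
= 3.57×


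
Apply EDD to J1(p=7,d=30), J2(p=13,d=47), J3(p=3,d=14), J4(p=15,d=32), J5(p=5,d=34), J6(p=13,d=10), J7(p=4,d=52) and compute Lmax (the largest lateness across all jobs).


EDD order: J6 → J3 → J1 → J4 → J5 → J2 → J7
Completion and lateness:
  J6: C=13, d=10, L=13-10=3
  J3: C=16, d=14, L=16-14=2
  J1: C=23, d=30, L=23-30=-7
  J4: C=38, d=32, L=38-32=6
  J5: C=43, d=34, L=43-34=9
  J2: C=56, d=47, L=56-47=9
  J7: C=60, d=52, L=60-52=8
Lmax = max(3, 2, -7, 6, 9, 9, 8)
= 9


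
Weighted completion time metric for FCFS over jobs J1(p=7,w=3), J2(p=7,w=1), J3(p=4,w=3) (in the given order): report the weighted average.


Completion times:
  J1: C=7, w×C=3×7=21
  J2: C=14, w×C=1×14=14
  J3: C=18, w×C=3×18=54
Sum w×C = 89
Sum w = 7
Weighted avg = 89/7
= 12.71


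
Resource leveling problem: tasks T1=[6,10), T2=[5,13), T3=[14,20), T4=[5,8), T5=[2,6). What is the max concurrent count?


Check each time point for overlaps:
  t=5: 3 tasks active (T2, T4, T5)
Max concurrent = 3


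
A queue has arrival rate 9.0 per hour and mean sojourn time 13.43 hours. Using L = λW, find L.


Little's law: L = λ × W
= 9.0 × 13.43
= 120.87


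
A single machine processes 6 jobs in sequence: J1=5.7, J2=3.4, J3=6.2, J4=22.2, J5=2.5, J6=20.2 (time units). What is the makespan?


Sequential makespan: sum all processing times
= 5.7 + 3.4 + 6.2 + 22.2 + 2.5 + 20.2
= 60.2 time units


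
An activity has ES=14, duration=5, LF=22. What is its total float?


EF = ES + duration = 14 + 5 = 19
LS = LF - duration = 22 - 5 = 17
Total Float = LF - EF = 22 - 19
(or LS - ES = 17 - 14)
= 3


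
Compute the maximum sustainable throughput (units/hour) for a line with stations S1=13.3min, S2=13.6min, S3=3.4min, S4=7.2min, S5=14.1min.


Bottleneck = longest station time
Station times: [13.3, 13.6, 3.4, 7.2, 14.1]
Max = 14.1 min
Rate = 60 / 14.1
= 4.26 units/hour (bottleneck: 14.1min)


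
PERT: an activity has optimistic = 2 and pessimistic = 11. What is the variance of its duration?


σ² = ((p - o) / 6)² = (p - o)² / 36
= (11 - 2)² / 36
= 9² / 36
= 81 / 36
= 2.2500


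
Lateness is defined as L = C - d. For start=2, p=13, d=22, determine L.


Completion = 2 + 13 = 15
Lateness = C - d = 15 - 22
= -7


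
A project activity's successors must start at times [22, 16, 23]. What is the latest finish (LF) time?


LF = min of all successor start times
Successors start at: [22, 16, 23]
LF = min(22, 16, 23)
= 16


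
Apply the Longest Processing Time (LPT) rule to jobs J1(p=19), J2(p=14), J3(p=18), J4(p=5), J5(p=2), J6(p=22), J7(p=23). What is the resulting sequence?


LPT: sort by longest processing time first
  J7: p=23
  J6: p=22
  J1: p=19
  J3: p=18
  J2: p=14
  J4: p=5
  J5: p=2
Order: J7 → J6 → J1 → J3 → J2 → J4 → J5


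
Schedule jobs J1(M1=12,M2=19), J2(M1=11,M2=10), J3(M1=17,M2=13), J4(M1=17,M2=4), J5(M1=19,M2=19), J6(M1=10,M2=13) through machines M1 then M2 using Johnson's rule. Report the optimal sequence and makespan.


Johnson's rule:
Group 1 (M1≤M2, sort by M1): ['J6', 'J1', 'J5']
Group 2 (M1>M2, sort desc M2): ['J3', 'J2', 'J4']
Sequence: J6 → J1 → J5 → J3 → J2 → J4
Makespan calculation:
  J6: M1 done=10, M2 done=23
  J1: M1 done=22, M2 done=42
  J5: M1 done=41, M2 done=61
  J3: M1 done=58, M2 done=74
  J2: M1 done=69, M2 done=84
  J4: M1 done=86, M2 done=90
= Sequence: J6 → J1 → J5 → J3 → J2 → J4, Makespan: 90


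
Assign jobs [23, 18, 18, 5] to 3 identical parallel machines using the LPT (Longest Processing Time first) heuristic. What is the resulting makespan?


Jobs (LPT sorted): [23, 18, 18, 5]
Machines: 3
  J=23 → Machine 1 (load: 0+23=23)
  J=18 → Machine 2 (load: 0+18=18)
  J=18 → Machine 3 (load: 0+18=18)
  J=5 → Machine 2 (load: 18+5=23)
Machine loads: [23, 23, 18]
Makespan = max = 23 time units


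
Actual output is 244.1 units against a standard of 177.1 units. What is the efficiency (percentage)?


Efficiency = (actual / standard) × 100
= (244.1 / 177.1) × 100
= 137.8%


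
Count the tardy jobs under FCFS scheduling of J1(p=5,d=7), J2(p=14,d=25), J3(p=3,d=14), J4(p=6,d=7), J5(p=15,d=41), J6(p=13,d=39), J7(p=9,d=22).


Completion vs due date:
  J1: C=5, d=7 → on time
  J2: C=19, d=25 → on time
  J3: C=22, d=14 → TARDY
  J4: C=28, d=7 → TARDY
  J5: C=43, d=41 → TARDY
  J6: C=56, d=39 → TARDY
  J7: C=65, d=22 → TARDY
Tardy jobs: J3, J4, J5, J6, J7
Count = 5


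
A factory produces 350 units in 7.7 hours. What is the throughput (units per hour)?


Throughput = units / time
= 350 / 7.7
= 45.5 units/hour


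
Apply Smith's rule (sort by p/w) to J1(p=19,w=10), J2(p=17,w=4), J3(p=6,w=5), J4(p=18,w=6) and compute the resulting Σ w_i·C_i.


WSPT order (by p/w): J3 → J1 → J4 → J2
  J3: C=6, w·C=5×6=30
  J1: C=25, w·C=10×25=250
  J4: C=43, w·C=6×43=258
  J2: C=60, w·C=4×60=240
Σ w·C = 778
= 778


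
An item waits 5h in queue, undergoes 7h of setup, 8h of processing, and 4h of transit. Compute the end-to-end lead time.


Lead time = queue + setup + processing + transit
= 5 + 7 + 8 + 4
= 24 hours


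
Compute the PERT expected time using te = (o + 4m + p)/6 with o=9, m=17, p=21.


te = (o + 4m + p) / 6
= (9 + 4×17 + 21) / 6
= (9 + 68 + 21) / 6
= 98 / 6
= 16.33


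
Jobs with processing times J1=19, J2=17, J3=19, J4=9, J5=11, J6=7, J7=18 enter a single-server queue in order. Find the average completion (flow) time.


Completion times:
  J1: completes at 19
  J2: completes at 36
  J3: completes at 55
  J4: completes at 64
  J5: completes at 75
  J6: completes at 82
  J7: completes at 100
Sum = 431
Average = 431/7
= 61.57


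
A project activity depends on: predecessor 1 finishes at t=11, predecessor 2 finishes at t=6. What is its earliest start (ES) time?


ES = max of all predecessor completion times
Predecessors: [11, 6]
ES = max(11, 6)
= 11


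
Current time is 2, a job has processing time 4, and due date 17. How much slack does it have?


Slack = due - current_time - processing
= 17 - 2 - 4
= 11


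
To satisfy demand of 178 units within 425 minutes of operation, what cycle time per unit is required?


Cycle time = available time / demand
= 425 / 178
= 2.39 min/unit


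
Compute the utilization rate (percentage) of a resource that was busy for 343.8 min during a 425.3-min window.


Utilization = busy / total × 100
= 343.8 / 425.3 × 100
= 80.8%


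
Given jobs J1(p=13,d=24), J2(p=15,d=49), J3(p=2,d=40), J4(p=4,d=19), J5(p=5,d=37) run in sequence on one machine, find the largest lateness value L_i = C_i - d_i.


Lateness per job (L = C - d):
  J1: C=13, d=24, L=-11
  J2: C=28, d=49, L=-21
  J3: C=30, d=40, L=-10
  J4: C=34, d=19, L=15
  J5: C=39, d=37, L=2
Lmax = max(-11, -21, -10, 15, 2)
= 15


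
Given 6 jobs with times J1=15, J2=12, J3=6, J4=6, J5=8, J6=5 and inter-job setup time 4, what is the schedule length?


Makespan = Σ processing + (n-1) × setup
= (15 + 12 + 6 + 6 + 8 + 5) + (6-1)×4
= 52 + 20
= 72 time units


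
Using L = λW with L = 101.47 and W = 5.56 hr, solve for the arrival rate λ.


Little's law: L = λW → λ = L / W
= 101.47 / 5.56
= 18.25 per hour


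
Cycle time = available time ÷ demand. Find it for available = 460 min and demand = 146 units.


Cycle time = available time / demand
= 460 / 146
= 3.15 min/unit


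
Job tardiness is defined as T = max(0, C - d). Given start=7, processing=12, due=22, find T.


Completion = start + processing = 7 + 12 = 19
Tardiness = max(0, C - d) = max(0, 19 - 22)
= max(0, -3)
= 0


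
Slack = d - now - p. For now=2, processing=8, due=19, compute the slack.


Slack = due - current_time - processing
= 19 - 2 - 8
= 9


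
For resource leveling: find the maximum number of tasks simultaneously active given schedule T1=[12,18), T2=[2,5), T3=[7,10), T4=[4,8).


Check each time point for overlaps:
  t=4: 2 tasks active (T2, T4)
Max concurrent = 2


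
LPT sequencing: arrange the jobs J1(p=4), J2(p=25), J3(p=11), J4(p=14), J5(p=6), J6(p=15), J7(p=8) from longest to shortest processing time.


LPT: sort by longest processing time first
  J2: p=25
  J6: p=15
  J4: p=14
  J3: p=11
  J7: p=8
  J5: p=6
  J1: p=4
Order: J2 → J6 → J4 → J3 → J7 → J5 → J1


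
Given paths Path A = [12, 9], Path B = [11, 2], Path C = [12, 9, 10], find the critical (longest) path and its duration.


Path A: 12 + 9 = 21
Path B: 11 + 2 = 13
Path C: 12 + 9 + 10 = 31
Critical path = longest = max(21, 13, 31)
= 31 (Path C)


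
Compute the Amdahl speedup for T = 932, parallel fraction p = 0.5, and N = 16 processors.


Amdahl's law: T_p = T × ((1-p) + p/N)
= 932 × ((1-0.5) + 0.5/16)
= 932 × (0.50 + 0.0312)
= 932 × 0.5312
= 495.12
Speedup = 932/495.12
= 1.88×


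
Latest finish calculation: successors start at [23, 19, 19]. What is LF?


LF = min of all successor start times
Successors start at: [23, 19, 19]
LF = min(23, 19, 19)
= 19


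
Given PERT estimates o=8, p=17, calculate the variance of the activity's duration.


σ² = ((p - o) / 6)² = (p - o)² / 36
= (17 - 8)² / 36
= 9² / 36
= 81 / 36
= 2.2500


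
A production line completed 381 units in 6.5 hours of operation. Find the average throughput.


Throughput = units / time
= 381 / 6.5
= 58.6 units/hour


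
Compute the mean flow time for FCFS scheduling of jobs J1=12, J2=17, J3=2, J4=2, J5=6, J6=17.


Completion times:
  J1: completes at 12
  J2: completes at 29
  J3: completes at 31
  J4: completes at 33
  J5: completes at 39
  J6: completes at 56
Sum = 200
Average = 200/6
= 33.33


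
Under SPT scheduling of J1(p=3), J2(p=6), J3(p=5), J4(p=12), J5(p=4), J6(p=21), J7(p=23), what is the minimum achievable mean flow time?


SPT order: J1 → J5 → J3 → J2 → J4 → J6 → J7
Completion times:
  J1: C=3
  J5: C=7
  J3: C=12
  J2: C=18
  J4: C=30
  J6: C=51
  J7: C=74
Sum = 195, n = 7
Mean flow = 195/7
= 27.86


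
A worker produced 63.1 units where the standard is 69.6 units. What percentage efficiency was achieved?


Efficiency = (actual / standard) × 100
= (63.1 / 69.6) × 100
= 90.7%


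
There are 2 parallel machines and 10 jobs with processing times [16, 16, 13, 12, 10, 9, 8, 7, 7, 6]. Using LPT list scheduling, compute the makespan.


Jobs (LPT sorted): [16, 16, 13, 12, 10, 9, 8, 7, 7, 6]
Machines: 2
  J=16 → Machine 1 (load: 0+16=16)
  J=16 → Machine 2 (load: 0+16=16)
  J=13 → Machine 1 (load: 16+13=29)
  J=12 → Machine 2 (load: 16+12=28)
  J=10 → Machine 2 (load: 28+10=38)
  J=9 → Machine 1 (load: 29+9=38)
  J=8 → Machine 1 (load: 38+8=46)
  J=7 → Machine 2 (load: 38+7=45)
  J=7 → Machine 2 (load: 45+7=52)
  J=6 → Machine 1 (load: 46+6=52)
Machine loads: [52, 52]
Makespan = max = 52 time units


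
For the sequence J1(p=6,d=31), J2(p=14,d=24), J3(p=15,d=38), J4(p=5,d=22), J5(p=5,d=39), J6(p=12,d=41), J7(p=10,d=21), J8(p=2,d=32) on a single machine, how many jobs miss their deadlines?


Completion vs due date:
  J1: C=6, d=31 → on time
  J2: C=20, d=24 → on time
  J3: C=35, d=38 → on time
  J4: C=40, d=22 → TARDY
  J5: C=45, d=39 → TARDY
  J6: C=57, d=41 → TARDY
  J7: C=67, d=21 → TARDY
  J8: C=69, d=32 → TARDY
Tardy jobs: J4, J5, J6, J7, J8
Count = 5


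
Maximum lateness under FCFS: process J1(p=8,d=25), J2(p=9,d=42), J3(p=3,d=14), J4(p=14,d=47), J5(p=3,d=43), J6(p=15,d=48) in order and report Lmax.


Lateness per job (L = C - d):
  J1: C=8, d=25, L=-17
  J2: C=17, d=42, L=-25
  J3: C=20, d=14, L=6
  J4: C=34, d=47, L=-13
  J5: C=37, d=43, L=-6
  J6: C=52, d=48, L=4
Lmax = max(-17, -25, 6, -13, -6, 4)
= 6


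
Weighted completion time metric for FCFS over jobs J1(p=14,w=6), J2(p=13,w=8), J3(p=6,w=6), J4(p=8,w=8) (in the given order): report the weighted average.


Completion times:
  J1: C=14, w×C=6×14=84
  J2: C=27, w×C=8×27=216
  J3: C=33, w×C=6×33=198
  J4: C=41, w×C=8×41=328
Sum w×C = 826
Sum w = 28
Weighted avg = 826/28
= 29.50


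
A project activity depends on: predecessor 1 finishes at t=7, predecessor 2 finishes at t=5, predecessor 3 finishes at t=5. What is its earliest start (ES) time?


ES = max of all predecessor completion times
Predecessors: [7, 5, 5]
ES = max(7, 5, 5)
= 7


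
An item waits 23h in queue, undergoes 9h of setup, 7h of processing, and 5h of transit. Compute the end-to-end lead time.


Lead time = queue + setup + processing + transit
= 23 + 9 + 7 + 5
= 44 hours


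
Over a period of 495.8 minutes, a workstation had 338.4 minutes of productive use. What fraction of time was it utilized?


Utilization = busy / total × 100
= 338.4 / 495.8 × 100
= 68.3%


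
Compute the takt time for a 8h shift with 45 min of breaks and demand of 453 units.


Available = 8×60 - 45 = 435 min
Takt time = 435 / 453
= 0.96 min/unit


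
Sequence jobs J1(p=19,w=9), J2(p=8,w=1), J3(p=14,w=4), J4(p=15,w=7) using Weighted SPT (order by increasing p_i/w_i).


WSPT (Smith's rule): sort by p/w ascending
  J1: p/w = 19/9 = 2.111
  J4: p/w = 15/7 = 2.143
  J3: p/w = 14/4 = 3.500
  J2: p/w = 8/1 = 8.000
Order: J1 → J4 → J3 → J2


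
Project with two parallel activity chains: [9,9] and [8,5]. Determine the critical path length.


Path A: 9 + 9 = 18
Path B: 8 + 5 = 13
Critical path = longest = max(18, 13)
= 18 (Path A)


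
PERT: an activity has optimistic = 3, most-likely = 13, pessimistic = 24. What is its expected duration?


te = (o + 4m + p) / 6
= (3 + 4×13 + 24) / 6
= (3 + 52 + 24) / 6
= 79 / 6
= 13.17


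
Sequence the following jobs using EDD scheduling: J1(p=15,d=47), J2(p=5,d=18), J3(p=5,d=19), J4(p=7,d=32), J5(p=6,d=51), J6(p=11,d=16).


EDD: sort by earliest due date
  J6: d=16, p=11
  J2: d=18, p=5
  J3: d=19, p=5
  J4: d=32, p=7
  J1: d=47, p=15
  J5: d=51, p=6
Order: J6 → J2 → J3 → J4 → J1 → J5


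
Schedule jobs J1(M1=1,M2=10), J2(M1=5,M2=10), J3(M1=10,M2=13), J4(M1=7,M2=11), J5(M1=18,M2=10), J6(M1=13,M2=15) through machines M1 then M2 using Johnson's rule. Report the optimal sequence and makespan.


Johnson's rule:
Group 1 (M1≤M2, sort by M1): ['J1', 'J2', 'J4', 'J3', 'J6']
Group 2 (M1>M2, sort desc M2): ['J5']
Sequence: J1 → J2 → J4 → J3 → J6 → J5
Makespan calculation:
  J1: M1 done=1, M2 done=11
  J2: M1 done=6, M2 done=21
  J4: M1 done=13, M2 done=32
  J3: M1 done=23, M2 done=45
  J6: M1 done=36, M2 done=60
  J5: M1 done=54, M2 done=70
= Sequence: J1 → J2 → J4 → J3 → J6 → J5, Makespan: 70


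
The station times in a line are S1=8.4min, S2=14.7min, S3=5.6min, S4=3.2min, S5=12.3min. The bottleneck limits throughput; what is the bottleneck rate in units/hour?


Bottleneck = longest station time
Station times: [8.4, 14.7, 5.6, 3.2, 12.3]
Max = 14.7 min
Rate = 60 / 14.7
= 4.08 units/hour (bottleneck: 14.7min)


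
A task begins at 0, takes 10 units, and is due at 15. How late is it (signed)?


Completion = 0 + 10 = 10
Lateness = C - d = 10 - 15
= -5


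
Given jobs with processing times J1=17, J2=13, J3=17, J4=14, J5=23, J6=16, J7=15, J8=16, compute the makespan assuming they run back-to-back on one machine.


Sequential makespan: sum all processing times
= 17 + 13 + 17 + 14 + 23 + 16 + 15 + 16
= 131 time units


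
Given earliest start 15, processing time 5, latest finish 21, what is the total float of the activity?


EF = ES + duration = 15 + 5 = 20
LS = LF - duration = 21 - 5 = 16
Total Float = LF - EF = 21 - 20
(or LS - ES = 16 - 15)
= 1


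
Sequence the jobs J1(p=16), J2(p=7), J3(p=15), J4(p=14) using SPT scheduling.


SPT: sort by shortest processing time
  J2: p=7
  J4: p=14
  J3: p=15
  J1: p=16
Order: J2 → J4 → J3 → J1


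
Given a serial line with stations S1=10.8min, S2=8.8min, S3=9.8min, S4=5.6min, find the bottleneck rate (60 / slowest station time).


Bottleneck = longest station time
Station times: [10.8, 8.8, 9.8, 5.6]
Max = 10.8 min
Rate = 60 / 10.8
= 5.56 units/hour (bottleneck: 10.8min)


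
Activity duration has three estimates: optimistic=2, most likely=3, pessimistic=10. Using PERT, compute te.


te = (o + 4m + p) / 6
= (2 + 4×3 + 10) / 6
= (2 + 12 + 10) / 6
= 24 / 6
= 4.00


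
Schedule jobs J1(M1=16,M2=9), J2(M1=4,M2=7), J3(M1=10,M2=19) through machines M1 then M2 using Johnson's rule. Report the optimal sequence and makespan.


Johnson's rule:
Group 1 (M1≤M2, sort by M1): ['J2', 'J3']
Group 2 (M1>M2, sort desc M2): ['J1']
Sequence: J2 → J3 → J1
Makespan calculation:
  J2: M1 done=4, M2 done=11
  J3: M1 done=14, M2 done=33
  J1: M1 done=30, M2 done=42
= Sequence: J2 → J3 → J1, Makespan: 42
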